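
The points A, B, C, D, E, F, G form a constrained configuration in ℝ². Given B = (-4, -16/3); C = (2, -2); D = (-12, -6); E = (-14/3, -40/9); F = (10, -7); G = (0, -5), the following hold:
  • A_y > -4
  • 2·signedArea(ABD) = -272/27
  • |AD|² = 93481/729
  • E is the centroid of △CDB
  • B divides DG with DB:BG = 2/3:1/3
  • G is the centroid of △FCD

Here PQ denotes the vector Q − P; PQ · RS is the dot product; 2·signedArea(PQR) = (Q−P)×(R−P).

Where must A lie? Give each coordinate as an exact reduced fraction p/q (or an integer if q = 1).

A = (-8/9, -103/27)

1. A_x = -8/9  [line 2/3·x + -8·y + -808/27 = 0 ∩ |AD|² = 93481/729]
2. A_y = -103/27  [line 2/3·x + -8·y + -808/27 = 0 ∩ |AD|² = 93481/729]
   → A = (-8/9, -103/27)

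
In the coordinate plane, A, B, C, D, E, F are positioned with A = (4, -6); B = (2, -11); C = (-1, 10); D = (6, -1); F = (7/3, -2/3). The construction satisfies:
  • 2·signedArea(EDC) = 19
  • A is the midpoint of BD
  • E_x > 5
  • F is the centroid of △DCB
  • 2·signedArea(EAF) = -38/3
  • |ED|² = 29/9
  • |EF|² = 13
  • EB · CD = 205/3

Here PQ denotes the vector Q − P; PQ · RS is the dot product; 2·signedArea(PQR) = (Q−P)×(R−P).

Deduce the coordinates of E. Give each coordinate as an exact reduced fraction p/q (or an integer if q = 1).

E = (16/3, -8/3)

1. E_x = 16/3  [2·signedArea(EDC) = 19 ∩ 2·signedArea(EAF) = -38/3]
2. E_y = -8/3  [2·signedArea(EDC) = 19 ∩ 2·signedArea(EAF) = -38/3]
   → E = (16/3, -8/3)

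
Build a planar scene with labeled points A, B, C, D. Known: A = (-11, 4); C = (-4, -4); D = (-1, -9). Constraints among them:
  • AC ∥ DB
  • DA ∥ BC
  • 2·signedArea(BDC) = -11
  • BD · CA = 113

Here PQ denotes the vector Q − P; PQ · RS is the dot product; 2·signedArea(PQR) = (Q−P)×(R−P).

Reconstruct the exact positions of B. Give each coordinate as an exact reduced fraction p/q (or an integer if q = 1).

B = (6, -17)

1. B_x = 6  [DA ∥ BC ∩ AC ∥ DB]
2. B_y = -17  [DA ∥ BC ∩ AC ∥ DB]
   → B = (6, -17)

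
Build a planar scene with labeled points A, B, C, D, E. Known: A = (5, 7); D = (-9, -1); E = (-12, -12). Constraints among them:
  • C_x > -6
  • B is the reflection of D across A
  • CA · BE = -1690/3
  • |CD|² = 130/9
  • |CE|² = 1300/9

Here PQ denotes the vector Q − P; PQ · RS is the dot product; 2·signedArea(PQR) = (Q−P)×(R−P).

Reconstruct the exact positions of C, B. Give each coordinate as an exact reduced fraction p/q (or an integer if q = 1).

B = (19, 15)
C = (-16/3, -2)

1. B_x = 19  [B is the reflection of D across A]
2. B_y = 15  [B is the reflection of D across A]
   → B = (19, 15)
3. C_x = -16/3  [line 31·x + 27·y + 658/3 = 0 ∩ |CD|² = 130/9]
4. C_y = -2  [line 31·x + 27·y + 658/3 = 0 ∩ |CD|² = 130/9]
   → C = (-16/3, -2)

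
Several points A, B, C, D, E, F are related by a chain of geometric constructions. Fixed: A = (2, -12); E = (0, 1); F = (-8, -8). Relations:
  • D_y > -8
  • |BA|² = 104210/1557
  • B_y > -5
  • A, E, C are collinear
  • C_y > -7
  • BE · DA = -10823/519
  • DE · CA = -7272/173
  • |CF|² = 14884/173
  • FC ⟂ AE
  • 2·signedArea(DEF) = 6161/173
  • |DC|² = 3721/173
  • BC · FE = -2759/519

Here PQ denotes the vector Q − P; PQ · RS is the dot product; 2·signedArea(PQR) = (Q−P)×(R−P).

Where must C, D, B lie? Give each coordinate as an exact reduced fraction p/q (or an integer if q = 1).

1. C_x = 202/173  [A, E, C are collinear ∩ FC ⟂ AE]
2. C_y = -1140/173  [A, E, C are collinear ∩ FC ⟂ AE]
   → C = (202/173, -1140/173)
3. D_x = -591/173  [2·signedArea(DEF) = 6161/173 ∩ DE · CA = -7272/173]
4. D_y = -1262/173  [2·signedArea(DEF) = 6161/173 ∩ DE · CA = -7272/173]
   → D = (-591/173, -1262/173)
5. B_x = -389/519  [BE · DA = -10823/519 ∩ BC · FE = -2759/519]
6. B_y = -743/173  [BE · DA = -10823/519 ∩ BC · FE = -2759/519]
   → B = (-389/519, -743/173)

B = (-389/519, -743/173)
C = (202/173, -1140/173)
D = (-591/173, -1262/173)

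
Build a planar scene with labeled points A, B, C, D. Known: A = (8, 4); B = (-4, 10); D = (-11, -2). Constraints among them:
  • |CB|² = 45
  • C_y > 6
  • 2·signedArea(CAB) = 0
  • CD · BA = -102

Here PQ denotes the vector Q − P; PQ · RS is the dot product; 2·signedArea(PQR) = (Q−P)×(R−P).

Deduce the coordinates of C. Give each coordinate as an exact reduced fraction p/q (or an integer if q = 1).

1. C_x = 2  [2·signedArea(CAB) = 0 ∩ CD · BA = -102]
2. C_y = 7  [2·signedArea(CAB) = 0 ∩ CD · BA = -102]
   → C = (2, 7)

C = (2, 7)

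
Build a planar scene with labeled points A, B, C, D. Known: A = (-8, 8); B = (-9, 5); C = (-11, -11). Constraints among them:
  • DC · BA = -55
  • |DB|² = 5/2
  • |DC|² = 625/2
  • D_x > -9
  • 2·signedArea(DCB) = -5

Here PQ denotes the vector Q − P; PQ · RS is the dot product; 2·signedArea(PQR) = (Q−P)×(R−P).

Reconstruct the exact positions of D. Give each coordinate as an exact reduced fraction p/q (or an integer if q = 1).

D = (-17/2, 13/2)

1. D_x = -17/2  [2·signedArea(DCB) = -5 ∩ DC · BA = -55]
2. D_y = 13/2  [2·signedArea(DCB) = -5 ∩ DC · BA = -55]
   → D = (-17/2, 13/2)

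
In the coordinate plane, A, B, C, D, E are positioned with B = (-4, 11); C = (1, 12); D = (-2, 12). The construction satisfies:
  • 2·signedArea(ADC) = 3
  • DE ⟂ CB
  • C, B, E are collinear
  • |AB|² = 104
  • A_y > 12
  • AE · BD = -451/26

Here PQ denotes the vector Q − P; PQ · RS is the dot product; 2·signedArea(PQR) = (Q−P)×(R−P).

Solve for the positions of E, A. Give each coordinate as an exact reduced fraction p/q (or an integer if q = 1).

A = (6, 13)
E = (-49/26, 297/26)

1. E_x = -49/26  [C, B, E are collinear ∩ DE ⟂ CB]
2. E_y = 297/26  [C, B, E are collinear ∩ DE ⟂ CB]
   → E = (-49/26, 297/26)
3. A_x = 6  [AE · BD = -451/26 ∩ 2·signedArea(ADC) = 3]
4. A_y = 13  [AE · BD = -451/26 ∩ 2·signedArea(ADC) = 3]
   → A = (6, 13)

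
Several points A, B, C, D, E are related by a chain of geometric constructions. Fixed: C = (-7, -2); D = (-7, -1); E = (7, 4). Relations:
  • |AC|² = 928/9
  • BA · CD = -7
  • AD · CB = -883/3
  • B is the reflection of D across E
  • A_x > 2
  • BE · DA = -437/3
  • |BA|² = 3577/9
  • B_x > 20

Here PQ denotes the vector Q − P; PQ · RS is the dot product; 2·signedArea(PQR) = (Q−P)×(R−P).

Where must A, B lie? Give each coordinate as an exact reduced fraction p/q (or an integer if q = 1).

A = (7/3, 2)
B = (21, 9)

1. B_x = 21  [B is the reflection of D across E]
2. B_y = 9  [B is the reflection of D across E]
   → B = (21, 9)
3. A_x = 7/3  [AD · CB = -883/3 ∩ BA · CD = -7]
4. A_y = 2  [AD · CB = -883/3 ∩ BA · CD = -7]
   → A = (7/3, 2)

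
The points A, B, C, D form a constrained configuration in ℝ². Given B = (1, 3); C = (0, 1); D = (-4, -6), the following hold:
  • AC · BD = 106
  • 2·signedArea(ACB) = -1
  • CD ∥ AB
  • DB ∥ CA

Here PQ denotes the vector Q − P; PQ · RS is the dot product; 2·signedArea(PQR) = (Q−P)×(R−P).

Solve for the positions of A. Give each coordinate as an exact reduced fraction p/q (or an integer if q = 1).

A = (5, 10)

1. A_x = 5  [CD ∥ AB ∩ DB ∥ CA]
2. A_y = 10  [CD ∥ AB ∩ DB ∥ CA]
   → A = (5, 10)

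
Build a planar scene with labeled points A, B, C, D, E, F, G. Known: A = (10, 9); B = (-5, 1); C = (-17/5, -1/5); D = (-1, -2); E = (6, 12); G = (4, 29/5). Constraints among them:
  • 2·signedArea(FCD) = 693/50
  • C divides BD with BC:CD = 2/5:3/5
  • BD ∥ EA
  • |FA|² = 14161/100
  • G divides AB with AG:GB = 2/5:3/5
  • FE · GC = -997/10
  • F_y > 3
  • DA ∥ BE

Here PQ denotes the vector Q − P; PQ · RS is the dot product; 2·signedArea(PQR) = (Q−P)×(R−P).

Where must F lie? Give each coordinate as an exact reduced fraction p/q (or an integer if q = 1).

1. F_x = -1/2  [2·signedArea(FCD) = 693/50 ∩ FE · GC = -997/10]
2. F_y = 17/5  [2·signedArea(FCD) = 693/50 ∩ FE · GC = -997/10]
   → F = (-1/2, 17/5)

F = (-1/2, 17/5)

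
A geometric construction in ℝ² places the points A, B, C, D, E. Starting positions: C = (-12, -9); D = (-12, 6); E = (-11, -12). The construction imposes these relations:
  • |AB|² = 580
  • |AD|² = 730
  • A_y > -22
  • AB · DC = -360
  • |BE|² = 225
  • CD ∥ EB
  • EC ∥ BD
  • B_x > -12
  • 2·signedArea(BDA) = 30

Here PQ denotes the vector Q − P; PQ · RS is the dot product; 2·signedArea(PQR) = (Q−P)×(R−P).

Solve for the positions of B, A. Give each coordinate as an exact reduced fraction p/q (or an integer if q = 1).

1. B_x = -11  [EC ∥ BD ∩ CD ∥ EB]
2. B_y = 3  [EC ∥ BD ∩ CD ∥ EB]
   → B = (-11, 3)
3. A_x = -13  [AB · DC = -360 ∩ 2·signedArea(BDA) = 30]
4. A_y = -21  [AB · DC = -360 ∩ 2·signedArea(BDA) = 30]
   → A = (-13, -21)

A = (-13, -21)
B = (-11, 3)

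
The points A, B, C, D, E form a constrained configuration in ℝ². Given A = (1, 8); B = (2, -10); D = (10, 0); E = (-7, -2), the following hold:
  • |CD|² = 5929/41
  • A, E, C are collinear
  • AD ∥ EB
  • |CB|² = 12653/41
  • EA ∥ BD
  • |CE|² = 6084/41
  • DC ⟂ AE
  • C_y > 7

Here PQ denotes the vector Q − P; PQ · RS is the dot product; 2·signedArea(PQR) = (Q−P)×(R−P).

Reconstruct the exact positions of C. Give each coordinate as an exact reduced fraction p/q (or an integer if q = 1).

C = (25/41, 308/41)

1. C_x = 25/41  [A, E, C are collinear ∩ DC ⟂ AE]
2. C_y = 308/41  [A, E, C are collinear ∩ DC ⟂ AE]
   → C = (25/41, 308/41)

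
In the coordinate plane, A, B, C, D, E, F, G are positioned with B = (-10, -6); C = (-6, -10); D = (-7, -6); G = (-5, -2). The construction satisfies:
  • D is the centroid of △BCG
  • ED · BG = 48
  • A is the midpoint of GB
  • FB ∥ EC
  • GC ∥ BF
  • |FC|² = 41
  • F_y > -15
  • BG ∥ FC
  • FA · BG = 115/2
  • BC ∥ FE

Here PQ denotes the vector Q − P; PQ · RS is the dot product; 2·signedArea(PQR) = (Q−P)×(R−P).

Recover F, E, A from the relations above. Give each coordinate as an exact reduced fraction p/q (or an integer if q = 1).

1. F_x = -11  [BG ∥ FC ∩ GC ∥ BF]
2. F_y = -14  [BG ∥ FC ∩ GC ∥ BF]
   → F = (-11, -14)
3. E_x = -7  [FB ∥ EC ∩ BC ∥ FE]
4. E_y = -18  [FB ∥ EC ∩ BC ∥ FE]
   → E = (-7, -18)
5. A_x = -15/2  [A is the midpoint of GB]
6. A_y = -4  [A is the midpoint of GB]
   → A = (-15/2, -4)

A = (-15/2, -4)
E = (-7, -18)
F = (-11, -14)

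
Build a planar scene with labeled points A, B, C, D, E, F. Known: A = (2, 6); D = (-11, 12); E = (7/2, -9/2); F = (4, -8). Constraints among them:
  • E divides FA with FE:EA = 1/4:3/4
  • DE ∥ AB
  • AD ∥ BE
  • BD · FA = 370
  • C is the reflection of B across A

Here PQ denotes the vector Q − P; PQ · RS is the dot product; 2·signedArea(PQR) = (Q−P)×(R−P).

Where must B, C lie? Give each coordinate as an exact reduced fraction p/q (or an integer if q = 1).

B = (33/2, -21/2)
C = (-25/2, 45/2)

1. B_x = 33/2  [AD ∥ BE ∩ DE ∥ AB]
2. B_y = -21/2  [AD ∥ BE ∩ DE ∥ AB]
   → B = (33/2, -21/2)
3. C_x = -25/2  [C is the reflection of B across A]
4. C_y = 45/2  [C is the reflection of B across A]
   → C = (-25/2, 45/2)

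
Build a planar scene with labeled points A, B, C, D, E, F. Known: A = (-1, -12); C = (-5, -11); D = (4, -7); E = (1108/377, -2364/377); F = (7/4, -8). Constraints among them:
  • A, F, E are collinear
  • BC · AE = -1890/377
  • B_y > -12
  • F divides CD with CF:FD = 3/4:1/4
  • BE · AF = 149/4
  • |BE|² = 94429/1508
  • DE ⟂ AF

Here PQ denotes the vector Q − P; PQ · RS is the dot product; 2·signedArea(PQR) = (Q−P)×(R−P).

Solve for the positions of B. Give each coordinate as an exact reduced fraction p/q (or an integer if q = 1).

1. B_x = -3  [line -1485/377·x + -2160/377·y + -29295/377 = 0 ∩ |BE|² = 94429/1508]
2. B_y = -23/2  [line -1485/377·x + -2160/377·y + -29295/377 = 0 ∩ |BE|² = 94429/1508]
   → B = (-3, -23/2)

B = (-3, -23/2)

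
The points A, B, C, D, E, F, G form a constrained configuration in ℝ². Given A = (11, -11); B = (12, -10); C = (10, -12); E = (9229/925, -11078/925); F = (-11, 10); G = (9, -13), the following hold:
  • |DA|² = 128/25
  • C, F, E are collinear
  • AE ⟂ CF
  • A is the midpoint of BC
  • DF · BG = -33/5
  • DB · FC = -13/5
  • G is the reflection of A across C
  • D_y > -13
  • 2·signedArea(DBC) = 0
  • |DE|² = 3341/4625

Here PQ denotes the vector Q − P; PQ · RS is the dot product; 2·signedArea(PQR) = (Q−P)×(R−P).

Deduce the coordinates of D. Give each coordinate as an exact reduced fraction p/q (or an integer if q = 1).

1. D_x = 47/5  [2·signedArea(DBC) = 0 ∩ DF · BG = -33/5]
2. D_y = -63/5  [2·signedArea(DBC) = 0 ∩ DF · BG = -33/5]
   → D = (47/5, -63/5)

D = (47/5, -63/5)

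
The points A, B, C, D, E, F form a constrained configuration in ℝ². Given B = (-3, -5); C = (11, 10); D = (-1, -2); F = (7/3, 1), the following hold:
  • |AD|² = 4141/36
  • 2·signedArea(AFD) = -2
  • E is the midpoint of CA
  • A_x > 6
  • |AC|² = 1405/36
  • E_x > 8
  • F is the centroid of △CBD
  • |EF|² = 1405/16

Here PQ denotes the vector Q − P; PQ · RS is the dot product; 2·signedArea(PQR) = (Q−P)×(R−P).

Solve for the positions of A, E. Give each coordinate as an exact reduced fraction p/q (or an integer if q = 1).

1. A_x = 20/3  [line 3·x + -10/3·y + -5/3 = 0 ∩ |AD|² = 4141/36]
2. A_y = 11/2  [line 3·x + -10/3·y + -5/3 = 0 ∩ |AD|² = 4141/36]
   → A = (20/3, 11/2)
3. E_x = 53/6  [E is the midpoint of CA]
4. E_y = 31/4  [E is the midpoint of CA]
   → E = (53/6, 31/4)

A = (20/3, 11/2)
E = (53/6, 31/4)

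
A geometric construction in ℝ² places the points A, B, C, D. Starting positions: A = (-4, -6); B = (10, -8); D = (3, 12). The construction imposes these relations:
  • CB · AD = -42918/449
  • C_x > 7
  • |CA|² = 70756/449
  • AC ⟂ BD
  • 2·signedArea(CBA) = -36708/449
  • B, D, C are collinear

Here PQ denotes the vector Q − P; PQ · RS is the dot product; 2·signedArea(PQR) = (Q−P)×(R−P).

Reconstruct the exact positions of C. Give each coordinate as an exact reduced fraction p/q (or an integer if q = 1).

C = (3524/449, -832/449)

1. C_x = 3524/449  [B, D, C are collinear ∩ AC ⟂ BD]
2. C_y = -832/449  [B, D, C are collinear ∩ AC ⟂ BD]
   → C = (3524/449, -832/449)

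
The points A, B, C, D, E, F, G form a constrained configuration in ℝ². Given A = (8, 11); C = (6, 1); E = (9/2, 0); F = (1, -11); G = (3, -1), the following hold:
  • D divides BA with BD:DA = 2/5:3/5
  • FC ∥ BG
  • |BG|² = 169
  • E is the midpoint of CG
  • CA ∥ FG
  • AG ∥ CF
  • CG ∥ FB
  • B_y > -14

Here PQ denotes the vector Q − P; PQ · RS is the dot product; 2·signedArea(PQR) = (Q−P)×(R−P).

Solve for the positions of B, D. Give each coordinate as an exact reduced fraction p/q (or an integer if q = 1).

1. B_x = -2  [FC ∥ BG ∩ CG ∥ FB]
2. B_y = -13  [FC ∥ BG ∩ CG ∥ FB]
   → B = (-2, -13)
3. D_x = 2  [D divides BA with BD:DA = 2/5:3/5]
4. D_y = -17/5  [D divides BA with BD:DA = 2/5:3/5]
   → D = (2, -17/5)

B = (-2, -13)
D = (2, -17/5)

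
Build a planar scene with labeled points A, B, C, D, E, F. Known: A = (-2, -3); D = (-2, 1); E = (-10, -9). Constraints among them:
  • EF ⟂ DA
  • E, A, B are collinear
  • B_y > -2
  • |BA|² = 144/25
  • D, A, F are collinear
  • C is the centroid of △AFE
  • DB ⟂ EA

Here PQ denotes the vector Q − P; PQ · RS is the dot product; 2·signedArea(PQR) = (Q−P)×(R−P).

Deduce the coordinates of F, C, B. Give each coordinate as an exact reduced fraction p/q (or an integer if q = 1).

B = (-2/25, -39/25)
C = (-14/3, -7)
F = (-2, -9)

1. F_x = -2  [D, A, F are collinear ∩ EF ⟂ DA]
2. F_y = -9  [D, A, F are collinear ∩ EF ⟂ DA]
   → F = (-2, -9)
3. C_x = -14/3  [C is the centroid of △AFE]
4. C_y = -7  [C is the centroid of △AFE]
   → C = (-14/3, -7)
5. B_x = -2/25  [E, A, B are collinear ∩ DB ⟂ EA]
6. B_y = -39/25  [E, A, B are collinear ∩ DB ⟂ EA]
   → B = (-2/25, -39/25)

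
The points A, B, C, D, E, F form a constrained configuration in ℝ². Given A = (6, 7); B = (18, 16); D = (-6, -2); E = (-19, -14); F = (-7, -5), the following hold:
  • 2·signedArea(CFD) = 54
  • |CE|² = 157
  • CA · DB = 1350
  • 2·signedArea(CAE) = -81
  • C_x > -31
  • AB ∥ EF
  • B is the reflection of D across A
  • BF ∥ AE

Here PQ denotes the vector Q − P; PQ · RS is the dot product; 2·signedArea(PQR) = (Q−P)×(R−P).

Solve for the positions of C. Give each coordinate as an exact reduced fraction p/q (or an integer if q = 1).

1. C_x = -30  [2·signedArea(CFD) = 54 ∩ CA · DB = 1350]
2. C_y = -20  [2·signedArea(CFD) = 54 ∩ CA · DB = 1350]
   → C = (-30, -20)

C = (-30, -20)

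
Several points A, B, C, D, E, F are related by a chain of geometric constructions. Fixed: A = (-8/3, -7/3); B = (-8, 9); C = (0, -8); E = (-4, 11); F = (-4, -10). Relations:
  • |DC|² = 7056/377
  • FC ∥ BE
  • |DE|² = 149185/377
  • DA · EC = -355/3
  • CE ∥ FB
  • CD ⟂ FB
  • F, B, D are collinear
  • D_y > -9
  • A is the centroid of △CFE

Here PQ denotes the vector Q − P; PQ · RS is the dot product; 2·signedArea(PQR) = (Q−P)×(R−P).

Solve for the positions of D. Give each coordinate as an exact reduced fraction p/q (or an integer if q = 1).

1. D_x = -1596/377  [F, B, D are collinear ∩ CD ⟂ FB]
2. D_y = -3352/377  [F, B, D are collinear ∩ CD ⟂ FB]
   → D = (-1596/377, -3352/377)

D = (-1596/377, -3352/377)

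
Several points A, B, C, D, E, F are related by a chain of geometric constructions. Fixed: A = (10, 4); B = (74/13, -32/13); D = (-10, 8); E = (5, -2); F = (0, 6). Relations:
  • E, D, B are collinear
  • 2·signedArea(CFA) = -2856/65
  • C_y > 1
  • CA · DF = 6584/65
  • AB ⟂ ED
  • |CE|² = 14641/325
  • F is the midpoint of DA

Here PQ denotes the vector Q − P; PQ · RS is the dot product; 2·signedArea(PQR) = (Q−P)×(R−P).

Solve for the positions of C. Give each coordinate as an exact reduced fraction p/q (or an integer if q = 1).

C = (-38/65, 112/65)

1. C_x = -38/65  [2·signedArea(CFA) = -2856/65 ∩ CA · DF = 6584/65]
2. C_y = 112/65  [2·signedArea(CFA) = -2856/65 ∩ CA · DF = 6584/65]
   → C = (-38/65, 112/65)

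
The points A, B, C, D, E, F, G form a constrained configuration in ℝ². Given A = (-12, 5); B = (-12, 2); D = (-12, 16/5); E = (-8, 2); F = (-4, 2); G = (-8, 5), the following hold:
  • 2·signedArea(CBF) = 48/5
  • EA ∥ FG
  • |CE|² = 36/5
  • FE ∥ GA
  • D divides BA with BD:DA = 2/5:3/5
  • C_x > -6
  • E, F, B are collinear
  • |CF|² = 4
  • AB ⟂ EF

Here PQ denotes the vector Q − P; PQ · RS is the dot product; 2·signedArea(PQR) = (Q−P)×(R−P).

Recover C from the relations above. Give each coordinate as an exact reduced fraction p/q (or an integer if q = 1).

C = (-28/5, 16/5)

1. C_y = 16/5  [2·signedArea(CBF) = 48/5]
2. C_x = -28/5  [|CE|² = 36/5]
   → C = (-28/5, 16/5)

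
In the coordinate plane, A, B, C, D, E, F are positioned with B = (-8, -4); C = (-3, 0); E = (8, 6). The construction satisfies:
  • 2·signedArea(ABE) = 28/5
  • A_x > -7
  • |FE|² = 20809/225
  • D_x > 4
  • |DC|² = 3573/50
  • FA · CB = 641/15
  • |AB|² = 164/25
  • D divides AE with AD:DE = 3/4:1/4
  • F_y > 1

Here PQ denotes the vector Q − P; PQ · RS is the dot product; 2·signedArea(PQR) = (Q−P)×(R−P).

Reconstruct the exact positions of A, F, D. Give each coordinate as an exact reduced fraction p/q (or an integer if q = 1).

1. A_x = -6  [line -10·x + 16·y + -108/5 = 0 ∩ |AB|² = 164/25]
2. A_y = -12/5  [line -10·x + 16·y + -108/5 = 0 ∩ |AB|² = 164/25]
   → A = (-6, -12/5)
3. F_x = -1/3  [line 5·x + 4·y + -47/15 = 0 ∩ |FE|² = 20809/225]
4. F_y = 6/5  [line 5·x + 4·y + -47/15 = 0 ∩ |FE|² = 20809/225]
   → F = (-1/3, 6/5)
5. D_x = 9/2  [D divides AE with AD:DE = 3/4:1/4]
6. D_y = 39/10  [D divides AE with AD:DE = 3/4:1/4]
   → D = (9/2, 39/10)

A = (-6, -12/5)
D = (9/2, 39/10)
F = (-1/3, 6/5)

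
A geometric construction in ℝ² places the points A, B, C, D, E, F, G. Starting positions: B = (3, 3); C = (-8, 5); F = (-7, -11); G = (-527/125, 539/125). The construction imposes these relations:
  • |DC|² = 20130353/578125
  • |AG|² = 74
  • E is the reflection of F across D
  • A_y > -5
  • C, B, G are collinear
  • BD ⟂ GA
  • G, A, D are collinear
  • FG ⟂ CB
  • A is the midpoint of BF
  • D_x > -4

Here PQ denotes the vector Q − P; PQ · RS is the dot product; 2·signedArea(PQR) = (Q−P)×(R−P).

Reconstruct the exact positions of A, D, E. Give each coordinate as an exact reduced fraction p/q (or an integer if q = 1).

1. A_x = -2  [A is the midpoint of BF]
2. A_y = -4  [A is the midpoint of BF]
   → A = (-2, -4)
3. D_x = -1971738/578125  [G, A, D are collinear ∩ BD ⟂ GA]
4. D_y = 746316/578125  [G, A, D are collinear ∩ BD ⟂ GA]
   → D = (-1971738/578125, 746316/578125)
5. E_x = 103399/578125  [E is the reflection of F across D]
6. E_y = 7852007/578125  [E is the reflection of F across D]
   → E = (103399/578125, 7852007/578125)

A = (-2, -4)
D = (-1971738/578125, 746316/578125)
E = (103399/578125, 7852007/578125)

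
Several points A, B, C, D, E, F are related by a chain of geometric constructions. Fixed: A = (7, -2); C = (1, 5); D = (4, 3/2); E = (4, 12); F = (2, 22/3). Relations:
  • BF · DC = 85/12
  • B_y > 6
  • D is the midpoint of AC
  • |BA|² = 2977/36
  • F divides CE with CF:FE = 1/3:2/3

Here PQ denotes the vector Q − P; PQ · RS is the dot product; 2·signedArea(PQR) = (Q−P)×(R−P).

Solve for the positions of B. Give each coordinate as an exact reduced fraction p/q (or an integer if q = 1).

1. B_x = 3  [line 3·x + -7/2·y + 151/12 = 0 ∩ |BA|² = 2977/36]
2. B_y = 37/6  [line 3·x + -7/2·y + 151/12 = 0 ∩ |BA|² = 2977/36]
   → B = (3, 37/6)

B = (3, 37/6)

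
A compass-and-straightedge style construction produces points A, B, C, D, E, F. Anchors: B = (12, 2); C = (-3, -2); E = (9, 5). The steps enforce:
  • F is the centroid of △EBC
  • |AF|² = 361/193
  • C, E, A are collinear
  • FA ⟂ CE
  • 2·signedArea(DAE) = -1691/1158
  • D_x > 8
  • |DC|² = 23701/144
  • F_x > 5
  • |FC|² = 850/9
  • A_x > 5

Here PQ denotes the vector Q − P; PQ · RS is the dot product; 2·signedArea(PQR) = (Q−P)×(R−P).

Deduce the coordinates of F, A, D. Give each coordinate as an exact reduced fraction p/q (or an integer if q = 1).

1. F_x = 6  [F is the centroid of △EBC]
2. F_y = 5/3  [F is the centroid of △EBC]
   → F = (6, 5/3)
3. A_x = 1025/193  [C, E, A are collinear ∩ FA ⟂ CE]
4. A_y = 1649/579  [C, E, A are collinear ∩ FA ⟂ CE]
   → A = (1025/193, 1649/579)
5. D_x = 33/4  [line -1246/579·x + 712/193·y + 2759/1158 = 0 ∩ |DC|² = 23701/144]
6. D_y = 25/6  [line -1246/579·x + 712/193·y + 2759/1158 = 0 ∩ |DC|² = 23701/144]
   → D = (33/4, 25/6)

A = (1025/193, 1649/579)
D = (33/4, 25/6)
F = (6, 5/3)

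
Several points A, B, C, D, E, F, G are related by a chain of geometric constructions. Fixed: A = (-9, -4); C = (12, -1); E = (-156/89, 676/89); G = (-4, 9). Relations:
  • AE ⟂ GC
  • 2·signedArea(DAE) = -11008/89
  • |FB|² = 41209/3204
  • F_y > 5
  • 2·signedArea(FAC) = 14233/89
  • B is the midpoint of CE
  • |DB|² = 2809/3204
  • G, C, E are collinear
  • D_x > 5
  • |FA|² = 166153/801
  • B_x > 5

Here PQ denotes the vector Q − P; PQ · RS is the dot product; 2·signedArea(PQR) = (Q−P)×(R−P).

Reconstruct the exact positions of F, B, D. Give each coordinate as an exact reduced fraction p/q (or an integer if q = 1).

B = (456/89, 587/178)
D = (1580/267, 748/267)
F = (556/267, 1388/267)

1. F_x = 556/267  [line -3·x + 21·y + -9160/89 = 0 ∩ |FA|² = 166153/801]
2. F_y = 1388/267  [line -3·x + 21·y + -9160/89 = 0 ∩ |FA|² = 166153/801]
   → F = (556/267, 1388/267)
3. B_x = 456/89  [B is the midpoint of CE]
4. B_y = 587/178  [B is the midpoint of CE]
   → B = (456/89, 587/178)
5. D_x = 1580/267  [line -1032/89·x + 645/89·y + 4300/89 = 0 ∩ |DB|² = 2809/3204]
6. D_y = 748/267  [line -1032/89·x + 645/89·y + 4300/89 = 0 ∩ |DB|² = 2809/3204]
   → D = (1580/267, 748/267)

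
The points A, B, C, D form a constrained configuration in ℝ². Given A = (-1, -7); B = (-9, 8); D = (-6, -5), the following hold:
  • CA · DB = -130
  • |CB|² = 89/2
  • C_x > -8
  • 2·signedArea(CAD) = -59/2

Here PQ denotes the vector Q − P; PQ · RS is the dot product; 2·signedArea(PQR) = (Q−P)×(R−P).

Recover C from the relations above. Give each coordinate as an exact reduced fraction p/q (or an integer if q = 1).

C = (-15/2, 3/2)

1. C_x = -15/2  [CA · DB = -130 ∩ 2·signedArea(CAD) = -59/2]
2. C_y = 3/2  [CA · DB = -130 ∩ 2·signedArea(CAD) = -59/2]
   → C = (-15/2, 3/2)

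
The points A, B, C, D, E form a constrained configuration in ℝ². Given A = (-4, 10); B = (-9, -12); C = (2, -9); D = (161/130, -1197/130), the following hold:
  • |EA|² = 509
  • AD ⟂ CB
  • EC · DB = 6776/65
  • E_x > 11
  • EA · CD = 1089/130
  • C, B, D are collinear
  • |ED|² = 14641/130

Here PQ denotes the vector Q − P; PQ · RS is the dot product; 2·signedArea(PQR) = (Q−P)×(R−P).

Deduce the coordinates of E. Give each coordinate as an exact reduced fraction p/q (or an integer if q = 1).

1. E_x = 746/65  [line 99/130·x + 27/130·y + -963/130 = 0 ∩ |EA|² = 509]
2. E_y = -417/65  [line 99/130·x + 27/130·y + -963/130 = 0 ∩ |EA|² = 509]
   → E = (746/65, -417/65)

E = (746/65, -417/65)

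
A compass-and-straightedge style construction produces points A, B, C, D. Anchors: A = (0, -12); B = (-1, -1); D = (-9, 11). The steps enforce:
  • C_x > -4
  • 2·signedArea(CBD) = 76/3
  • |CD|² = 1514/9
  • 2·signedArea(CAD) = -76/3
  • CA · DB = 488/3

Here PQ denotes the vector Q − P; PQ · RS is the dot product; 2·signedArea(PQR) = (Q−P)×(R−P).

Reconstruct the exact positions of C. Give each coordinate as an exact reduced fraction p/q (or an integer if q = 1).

C = (-10/3, -2/3)

1. C_x = -10/3  [CA · DB = 488/3 ∩ 2·signedArea(CBD) = 76/3]
2. C_y = -2/3  [CA · DB = 488/3 ∩ 2·signedArea(CBD) = 76/3]
   → C = (-10/3, -2/3)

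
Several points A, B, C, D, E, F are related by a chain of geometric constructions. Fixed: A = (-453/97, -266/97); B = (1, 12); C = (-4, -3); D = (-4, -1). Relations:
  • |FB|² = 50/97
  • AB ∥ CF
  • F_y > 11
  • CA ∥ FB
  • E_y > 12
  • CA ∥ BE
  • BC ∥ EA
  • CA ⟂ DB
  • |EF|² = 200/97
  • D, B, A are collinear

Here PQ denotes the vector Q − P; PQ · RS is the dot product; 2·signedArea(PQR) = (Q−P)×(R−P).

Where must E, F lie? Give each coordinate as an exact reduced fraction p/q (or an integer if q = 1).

E = (32/97, 1189/97)
F = (162/97, 1139/97)

1. E_x = 32/97  [BC ∥ EA ∩ CA ∥ BE]
2. E_y = 1189/97  [BC ∥ EA ∩ CA ∥ BE]
   → E = (32/97, 1189/97)
3. F_x = 162/97  [CA ∥ FB ∩ AB ∥ CF]
4. F_y = 1139/97  [CA ∥ FB ∩ AB ∥ CF]
   → F = (162/97, 1139/97)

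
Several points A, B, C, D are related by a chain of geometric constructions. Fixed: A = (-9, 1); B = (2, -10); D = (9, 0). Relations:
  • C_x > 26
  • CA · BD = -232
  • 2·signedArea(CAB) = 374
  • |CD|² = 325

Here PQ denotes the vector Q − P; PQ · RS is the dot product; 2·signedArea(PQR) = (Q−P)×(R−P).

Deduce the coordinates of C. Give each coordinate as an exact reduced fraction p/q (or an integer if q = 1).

1. C_x = 27  [2·signedArea(CAB) = 374 ∩ CA · BD = -232]
2. C_y = -1  [2·signedArea(CAB) = 374 ∩ CA · BD = -232]
   → C = (27, -1)

C = (27, -1)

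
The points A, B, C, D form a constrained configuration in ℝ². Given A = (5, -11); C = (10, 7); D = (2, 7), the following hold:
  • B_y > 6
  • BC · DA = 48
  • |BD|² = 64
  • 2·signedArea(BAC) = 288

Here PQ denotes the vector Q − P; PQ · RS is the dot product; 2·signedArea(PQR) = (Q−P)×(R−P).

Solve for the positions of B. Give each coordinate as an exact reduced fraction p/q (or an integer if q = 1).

1. B_x = -6  [2·signedArea(BAC) = 288 ∩ BC · DA = 48]
2. B_y = 7  [2·signedArea(BAC) = 288 ∩ BC · DA = 48]
   → B = (-6, 7)

B = (-6, 7)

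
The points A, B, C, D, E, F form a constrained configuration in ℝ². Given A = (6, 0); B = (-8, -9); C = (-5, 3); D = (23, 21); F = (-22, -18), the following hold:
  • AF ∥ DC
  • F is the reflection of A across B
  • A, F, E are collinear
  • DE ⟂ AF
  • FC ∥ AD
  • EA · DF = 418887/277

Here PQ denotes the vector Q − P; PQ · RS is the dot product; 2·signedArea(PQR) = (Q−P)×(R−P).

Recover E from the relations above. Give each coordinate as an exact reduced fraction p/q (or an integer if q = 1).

E = (7640/277, 3843/277)

1. E_x = 7640/277  [A, F, E are collinear ∩ DE ⟂ AF]
2. E_y = 3843/277  [A, F, E are collinear ∩ DE ⟂ AF]
   → E = (7640/277, 3843/277)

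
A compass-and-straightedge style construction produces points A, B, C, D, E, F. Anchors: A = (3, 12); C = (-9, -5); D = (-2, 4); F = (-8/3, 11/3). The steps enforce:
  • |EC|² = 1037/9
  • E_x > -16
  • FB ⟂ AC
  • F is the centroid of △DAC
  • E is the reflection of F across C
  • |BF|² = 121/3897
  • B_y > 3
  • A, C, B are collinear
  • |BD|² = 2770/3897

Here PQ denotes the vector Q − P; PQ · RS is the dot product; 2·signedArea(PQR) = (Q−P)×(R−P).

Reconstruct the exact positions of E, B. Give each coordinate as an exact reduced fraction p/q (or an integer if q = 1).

B = (-1217/433, 4895/1299)
E = (-46/3, -41/3)

1. E_x = -46/3  [E is the reflection of F across C]
2. E_y = -41/3  [E is the reflection of F across C]
   → E = (-46/3, -41/3)
3. B_x = -1217/433  [A, C, B are collinear ∩ FB ⟂ AC]
4. B_y = 4895/1299  [A, C, B are collinear ∩ FB ⟂ AC]
   → B = (-1217/433, 4895/1299)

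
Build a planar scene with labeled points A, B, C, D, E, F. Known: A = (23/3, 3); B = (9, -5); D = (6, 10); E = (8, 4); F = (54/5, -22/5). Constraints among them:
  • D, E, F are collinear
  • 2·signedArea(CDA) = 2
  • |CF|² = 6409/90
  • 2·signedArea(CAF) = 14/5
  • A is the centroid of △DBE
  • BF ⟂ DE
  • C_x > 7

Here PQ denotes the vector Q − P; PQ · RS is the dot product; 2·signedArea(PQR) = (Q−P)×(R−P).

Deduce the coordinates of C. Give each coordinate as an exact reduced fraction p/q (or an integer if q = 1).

C = (47/6, 7/2)

1. C_x = 47/6  [2·signedArea(CAF) = 14/5 ∩ 2·signedArea(CDA) = 2]
2. C_y = 7/2  [2·signedArea(CAF) = 14/5 ∩ 2·signedArea(CDA) = 2]
   → C = (47/6, 7/2)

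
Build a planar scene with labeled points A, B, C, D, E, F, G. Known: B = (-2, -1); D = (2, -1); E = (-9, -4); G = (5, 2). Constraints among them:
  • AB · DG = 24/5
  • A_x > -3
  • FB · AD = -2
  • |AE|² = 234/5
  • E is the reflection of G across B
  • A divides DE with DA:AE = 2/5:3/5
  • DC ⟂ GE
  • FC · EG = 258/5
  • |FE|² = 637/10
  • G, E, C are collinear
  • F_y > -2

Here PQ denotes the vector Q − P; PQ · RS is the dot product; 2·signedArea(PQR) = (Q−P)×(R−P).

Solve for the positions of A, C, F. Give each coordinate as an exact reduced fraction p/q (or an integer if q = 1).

1. A_x = -12/5  [A divides DE with DA:AE = 2/5:3/5]
2. A_y = -11/5  [A divides DE with DA:AE = 2/5:3/5]
   → A = (-12/5, -11/5)
3. C_x = 40/29  [G, E, C are collinear ∩ DC ⟂ GE]
4. C_y = 13/29  [G, E, C are collinear ∩ DC ⟂ GE]
   → C = (40/29, 13/29)
5. F_x = -13/10  [FB · AD = -2 ∩ FC · EG = 258/5]
6. F_y = -19/10  [FB · AD = -2 ∩ FC · EG = 258/5]
   → F = (-13/10, -19/10)

A = (-12/5, -11/5)
C = (40/29, 13/29)
F = (-13/10, -19/10)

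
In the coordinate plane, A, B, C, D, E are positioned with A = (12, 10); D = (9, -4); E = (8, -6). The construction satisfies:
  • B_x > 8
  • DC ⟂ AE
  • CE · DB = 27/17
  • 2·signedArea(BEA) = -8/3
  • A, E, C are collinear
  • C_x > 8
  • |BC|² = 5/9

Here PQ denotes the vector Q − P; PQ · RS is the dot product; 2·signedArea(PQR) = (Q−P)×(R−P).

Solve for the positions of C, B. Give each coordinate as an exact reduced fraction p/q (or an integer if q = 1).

1. C_x = 145/17  [A, E, C are collinear ∩ DC ⟂ AE]
2. C_y = -66/17  [A, E, C are collinear ∩ DC ⟂ AE]
   → C = (145/17, -66/17)
3. B_x = 434/51  [2·signedArea(BEA) = -8/3 ∩ CE · DB = 27/17]
4. B_y = -236/51  [2·signedArea(BEA) = -8/3 ∩ CE · DB = 27/17]
   → B = (434/51, -236/51)

B = (434/51, -236/51)
C = (145/17, -66/17)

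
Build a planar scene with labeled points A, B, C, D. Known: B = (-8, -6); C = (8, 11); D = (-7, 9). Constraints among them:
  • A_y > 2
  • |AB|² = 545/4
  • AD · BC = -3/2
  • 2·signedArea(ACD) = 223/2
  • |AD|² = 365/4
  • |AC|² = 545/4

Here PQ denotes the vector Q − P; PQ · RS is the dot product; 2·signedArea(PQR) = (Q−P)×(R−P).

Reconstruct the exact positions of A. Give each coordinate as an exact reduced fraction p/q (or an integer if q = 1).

A = (0, 5/2)

1. A_x = 0  [AD · BC = -3/2 ∩ 2·signedArea(ACD) = 223/2]
2. A_y = 5/2  [AD · BC = -3/2 ∩ 2·signedArea(ACD) = 223/2]
   → A = (0, 5/2)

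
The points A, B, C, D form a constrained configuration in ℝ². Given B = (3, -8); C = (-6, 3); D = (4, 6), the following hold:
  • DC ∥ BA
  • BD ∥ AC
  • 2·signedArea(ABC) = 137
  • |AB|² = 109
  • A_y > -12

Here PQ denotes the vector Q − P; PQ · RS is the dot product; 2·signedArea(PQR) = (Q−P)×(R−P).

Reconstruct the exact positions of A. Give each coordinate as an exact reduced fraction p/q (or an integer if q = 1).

A = (-7, -11)

1. A_x = -7  [BD ∥ AC ∩ DC ∥ BA]
2. A_y = -11  [BD ∥ AC ∩ DC ∥ BA]
   → A = (-7, -11)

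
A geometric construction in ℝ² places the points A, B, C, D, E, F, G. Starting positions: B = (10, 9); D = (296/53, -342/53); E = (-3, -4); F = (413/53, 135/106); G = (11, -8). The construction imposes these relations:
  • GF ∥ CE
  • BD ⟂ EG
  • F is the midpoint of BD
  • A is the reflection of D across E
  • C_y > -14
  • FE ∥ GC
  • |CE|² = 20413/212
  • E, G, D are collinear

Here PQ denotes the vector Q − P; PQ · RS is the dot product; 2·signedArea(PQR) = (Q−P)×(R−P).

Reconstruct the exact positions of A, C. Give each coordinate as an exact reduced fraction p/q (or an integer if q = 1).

A = (-614/53, -82/53)
C = (11/53, -1407/106)

1. A_x = -614/53  [A is the reflection of D across E]
2. A_y = -82/53  [A is the reflection of D across E]
   → A = (-614/53, -82/53)
3. C_x = 11/53  [GF ∥ CE ∩ FE ∥ GC]
4. C_y = -1407/106  [GF ∥ CE ∩ FE ∥ GC]
   → C = (11/53, -1407/106)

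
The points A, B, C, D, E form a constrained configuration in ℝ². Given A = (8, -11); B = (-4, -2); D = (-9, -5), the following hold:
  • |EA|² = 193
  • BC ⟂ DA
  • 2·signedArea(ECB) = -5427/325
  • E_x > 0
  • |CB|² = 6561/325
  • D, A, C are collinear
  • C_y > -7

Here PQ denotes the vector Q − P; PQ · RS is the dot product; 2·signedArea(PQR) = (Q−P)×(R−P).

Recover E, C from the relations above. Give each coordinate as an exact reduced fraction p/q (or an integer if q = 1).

C = (-1786/325, -2027/325)
E = (1, 1)

1. C_x = -1786/325  [D, A, C are collinear ∩ BC ⟂ DA]
2. C_y = -2027/325  [D, A, C are collinear ∩ BC ⟂ DA]
   → C = (-1786/325, -2027/325)
3. E_x = 1  [line -1377/325·x + 486/325·y + 891/325 = 0 ∩ |EA|² = 193]
4. E_y = 1  [line -1377/325·x + 486/325·y + 891/325 = 0 ∩ |EA|² = 193]
   → E = (1, 1)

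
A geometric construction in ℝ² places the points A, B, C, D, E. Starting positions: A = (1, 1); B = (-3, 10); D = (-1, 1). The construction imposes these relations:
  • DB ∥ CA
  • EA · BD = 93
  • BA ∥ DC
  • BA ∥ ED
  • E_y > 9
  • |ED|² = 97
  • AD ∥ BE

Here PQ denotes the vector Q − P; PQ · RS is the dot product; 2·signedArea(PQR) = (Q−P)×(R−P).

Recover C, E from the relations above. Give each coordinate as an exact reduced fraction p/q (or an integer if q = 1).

1. C_x = 3  [DB ∥ CA ∩ BA ∥ DC]
2. C_y = -8  [DB ∥ CA ∩ BA ∥ DC]
   → C = (3, -8)
3. E_x = -5  [BA ∥ ED ∩ AD ∥ BE]
4. E_y = 10  [BA ∥ ED ∩ AD ∥ BE]
   → E = (-5, 10)

C = (3, -8)
E = (-5, 10)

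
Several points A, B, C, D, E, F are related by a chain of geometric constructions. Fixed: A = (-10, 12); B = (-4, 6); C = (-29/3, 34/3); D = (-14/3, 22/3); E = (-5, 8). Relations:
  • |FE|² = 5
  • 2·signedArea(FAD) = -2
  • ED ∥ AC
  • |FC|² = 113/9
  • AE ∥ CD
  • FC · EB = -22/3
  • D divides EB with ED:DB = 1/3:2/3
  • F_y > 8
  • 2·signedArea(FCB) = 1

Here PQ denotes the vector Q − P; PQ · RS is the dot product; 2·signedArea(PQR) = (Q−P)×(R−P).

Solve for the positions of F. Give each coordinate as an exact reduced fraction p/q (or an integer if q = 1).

F = (-7, 9)

1. F_x = -7  [2·signedArea(FAD) = -2 ∩ 2·signedArea(FCB) = 1]
2. F_y = 9  [2·signedArea(FAD) = -2 ∩ 2·signedArea(FCB) = 1]
   → F = (-7, 9)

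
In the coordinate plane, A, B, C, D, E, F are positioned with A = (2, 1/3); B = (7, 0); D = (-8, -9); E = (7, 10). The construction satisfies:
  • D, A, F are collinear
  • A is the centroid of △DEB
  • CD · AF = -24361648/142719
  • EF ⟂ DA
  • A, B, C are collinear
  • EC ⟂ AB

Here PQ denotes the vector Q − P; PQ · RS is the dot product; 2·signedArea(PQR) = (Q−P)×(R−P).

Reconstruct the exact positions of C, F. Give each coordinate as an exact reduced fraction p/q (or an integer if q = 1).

C = (716/113, 5/113)
F = (3997/421, 3085/421)

1. C_x = 716/113  [A, B, C are collinear ∩ EC ⟂ AB]
2. C_y = 5/113  [A, B, C are collinear ∩ EC ⟂ AB]
   → C = (716/113, 5/113)
3. F_x = 3997/421  [D, A, F are collinear ∩ EF ⟂ DA]
4. F_y = 3085/421  [D, A, F are collinear ∩ EF ⟂ DA]
   → F = (3997/421, 3085/421)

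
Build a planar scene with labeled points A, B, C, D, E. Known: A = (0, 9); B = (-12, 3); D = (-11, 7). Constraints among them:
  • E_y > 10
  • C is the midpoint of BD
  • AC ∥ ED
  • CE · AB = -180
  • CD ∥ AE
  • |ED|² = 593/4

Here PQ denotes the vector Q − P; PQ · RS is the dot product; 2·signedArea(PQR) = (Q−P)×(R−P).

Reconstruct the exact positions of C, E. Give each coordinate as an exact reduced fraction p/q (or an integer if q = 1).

C = (-23/2, 5)
E = (1/2, 11)

1. C_x = -23/2  [C is the midpoint of BD]
2. C_y = 5  [C is the midpoint of BD]
   → C = (-23/2, 5)
3. E_x = 1/2  [AC ∥ ED ∩ CD ∥ AE]
4. E_y = 11  [AC ∥ ED ∩ CD ∥ AE]
   → E = (1/2, 11)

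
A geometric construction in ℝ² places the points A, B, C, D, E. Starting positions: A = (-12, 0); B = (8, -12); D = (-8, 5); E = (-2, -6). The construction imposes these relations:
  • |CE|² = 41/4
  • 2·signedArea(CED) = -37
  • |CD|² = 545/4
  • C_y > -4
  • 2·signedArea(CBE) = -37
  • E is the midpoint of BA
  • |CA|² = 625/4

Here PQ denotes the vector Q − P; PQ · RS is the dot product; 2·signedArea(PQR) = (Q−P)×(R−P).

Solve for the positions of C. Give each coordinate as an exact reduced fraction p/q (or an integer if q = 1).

1. C_x = 0  [2·signedArea(CED) = -37 ∩ 2·signedArea(CBE) = -37]
2. C_y = -7/2  [2·signedArea(CED) = -37 ∩ 2·signedArea(CBE) = -37]
   → C = (0, -7/2)

C = (0, -7/2)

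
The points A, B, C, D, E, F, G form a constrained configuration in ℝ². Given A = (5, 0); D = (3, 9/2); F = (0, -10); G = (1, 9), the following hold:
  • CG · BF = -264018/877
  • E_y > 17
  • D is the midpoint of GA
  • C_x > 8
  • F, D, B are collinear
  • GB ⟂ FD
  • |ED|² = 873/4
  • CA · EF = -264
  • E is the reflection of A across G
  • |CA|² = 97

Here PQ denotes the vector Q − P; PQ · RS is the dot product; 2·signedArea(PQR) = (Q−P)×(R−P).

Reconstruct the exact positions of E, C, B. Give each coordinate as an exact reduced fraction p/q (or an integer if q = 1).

B = (3342/877, 7383/877)
C = (9, -9)
E = (-3, 18)

1. E_x = -3  [E is the reflection of A across G]
2. E_y = 18  [E is the reflection of A across G]
   → E = (-3, 18)
3. C_x = 9  [line -3·x + 28·y + 279 = 0 ∩ |CA|² = 97]
4. C_y = -9  [line -3·x + 28·y + 279 = 0 ∩ |CA|² = 97]
   → C = (9, -9)
5. B_x = 3342/877  [CG · BF = -264018/877 ∩ F, D, B are collinear]
6. B_y = 7383/877  [CG · BF = -264018/877 ∩ F, D, B are collinear]
   → B = (3342/877, 7383/877)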